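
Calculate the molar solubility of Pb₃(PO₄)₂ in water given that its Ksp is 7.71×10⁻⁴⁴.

9.35×10⁻¹⁰ M

Pb₃(PO₄)₂(s) ⇌ 3 Pb²⁺(aq) + 2 PO₄³⁻(aq)
Let s be the molar solubility. Then [Pb²⁺] = 3s and [PO₄³⁻] = 2s.
Ksp = [Pb²⁺]^3[PO₄³⁻]^2 = (3s)^3 · (2s)^2 = 108s^5
108s^5 = 7.71×10⁻⁴⁴  ⇒  s^5 = 7.14×10⁻⁴⁶
s = (7.14×10⁻⁴⁶)^(1/5) = 9.35×10⁻¹⁰ mol L⁻¹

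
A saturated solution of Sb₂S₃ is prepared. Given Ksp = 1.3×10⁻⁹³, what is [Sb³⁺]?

2.1×10⁻¹⁹ M

Sb₂S₃(s) ⇌ 2 Sb³⁺(aq) + 3 S²⁻(aq)
For each mole of Sb₂S₃ that dissolves per liter, [Sb³⁺] = 2s and [S²⁻] = 3s; let s denote this solubility.
Ksp = [Sb³⁺]^2[S²⁻]^3 = (2s)^2 · (3s)^3 = 108s^5 = 1.3×10⁻⁹³
s = 1.0×10⁻¹⁹ M
[Sb³⁺] = 2s = 2.1×10⁻¹⁹ M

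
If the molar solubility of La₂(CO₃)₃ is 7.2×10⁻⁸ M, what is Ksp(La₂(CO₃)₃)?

Ksp = 2.1×10⁻³⁴

La₂(CO₃)₃(s) ⇌ 2 La³⁺(aq) + 3 CO₃²⁻(aq)
For each mole of La₂(CO₃)₃ that dissolves per liter, [La³⁺] = 2s and [CO₃²⁻] = 3s; let s denote this solubility.
Ksp = [La³⁺]^2[CO₃²⁻]^3 = (2s)^2 · (3s)^3 = 108s^5
Ksp = 108 × (7.2×10⁻⁸)^5 = 2.1×10⁻³⁴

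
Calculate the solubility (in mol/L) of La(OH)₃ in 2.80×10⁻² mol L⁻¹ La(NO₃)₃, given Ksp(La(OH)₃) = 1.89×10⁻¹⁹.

6.30×10⁻⁷ M

La(OH)₃(s) ⇌ La³⁺(aq) + 3 OH⁻(aq)
Let s be the solubility of La(OH)₃ here. The common ion gives [La³⁺] ≈ 2.80×10⁻² mol L⁻¹, and [OH⁻] = 3s.
Ksp = [La³⁺][OH⁻]^3 = (2.80×10⁻²)(3s)^3
(3s)^3 = 1.89×10⁻¹⁹ / (2.80×10⁻²) = 6.75×10⁻¹⁸
s = 6.30×10⁻⁷ mol L⁻¹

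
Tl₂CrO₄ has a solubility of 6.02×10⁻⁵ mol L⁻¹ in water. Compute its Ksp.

Ksp = 8.73×10⁻¹³

Tl₂CrO₄(s) ⇌ 2 Tl⁺(aq) + CrO₄²⁻(aq)
Call the molar solubility s, so that [Tl⁺] = 2s and [CrO₄²⁻] = s.
Ksp = [Tl⁺]^2[CrO₄²⁻] = (2s)^2 · s = 4s^3
Ksp = 4 × (6.02×10⁻⁵)^3 = 8.73×10⁻¹³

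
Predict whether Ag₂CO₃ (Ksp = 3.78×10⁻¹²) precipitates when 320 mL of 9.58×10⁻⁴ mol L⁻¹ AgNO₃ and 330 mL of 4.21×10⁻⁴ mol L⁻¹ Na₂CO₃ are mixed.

Yes

Total volume after mixing = 320 + 330 = 650 mL.
[Ag⁺] = (9.58×10⁻⁴)(320)/650 = 4.72×10⁻⁴ mol L⁻¹
[CO₃²⁻] = (4.21×10⁻⁴)(330)/650 = 2.14×10⁻⁴ mol L⁻¹
Q = [Ag⁺]^2[CO₃²⁻] = 4.75×10⁻¹¹
Q = 4.75×10⁻¹¹ > Ksp = 3.78×10⁻¹², so the solution is supersaturated and Ag₂CO₃ precipitates.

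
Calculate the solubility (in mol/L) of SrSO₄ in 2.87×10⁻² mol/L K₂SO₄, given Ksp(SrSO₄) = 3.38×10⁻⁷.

SrSO₄(s) ⇌ Sr²⁺(aq) + SO₄²⁻(aq)
With SO₄²⁻ already at 2.87×10⁻² mol/L and s small, take [SO₄²⁻] ≈ 2.87×10⁻² mol/L and [Sr²⁺] = s.
Ksp = [Sr²⁺][SO₄²⁻] = s(2.87×10⁻²)
s = 3.38×10⁻⁷ / (2.87×10⁻²) = 1.18×10⁻⁵
s = 1.18×10⁻⁵ mol/L

1.18×10⁻⁵ M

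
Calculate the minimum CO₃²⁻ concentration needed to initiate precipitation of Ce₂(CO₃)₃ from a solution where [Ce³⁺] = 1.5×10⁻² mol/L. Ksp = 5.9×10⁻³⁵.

The threshold for precipitation is Q = Ksp.
Ce₂(CO₃)₃(s) ⇌ 2 Ce³⁺(aq) + 3 CO₃²⁻(aq)
Ksp = [Ce³⁺]^2[CO₃²⁻]^3 = [CO₃²⁻]^3(1.5×10⁻²)^2
[CO₃²⁻]^3 = 5.9×10⁻³⁵ / (1.5×10⁻²)^2 = 2.6×10⁻³¹
[CO₃²⁻] = 6.4×10⁻¹¹ mol/L

6.4×10⁻¹¹ M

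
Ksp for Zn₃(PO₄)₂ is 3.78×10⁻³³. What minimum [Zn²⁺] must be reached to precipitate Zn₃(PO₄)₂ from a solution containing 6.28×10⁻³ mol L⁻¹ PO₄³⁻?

Precipitation begins when Q = Ksp.
Zn₃(PO₄)₂(s) ⇌ 3 Zn²⁺(aq) + 2 PO₄³⁻(aq)
Ksp = [Zn²⁺]^3[PO₄³⁻]^2 = [Zn²⁺]^3(6.28×10⁻³)^2
[Zn²⁺]^3 = 3.78×10⁻³³ / (6.28×10⁻³)^2 = 9.58×10⁻²⁹
[Zn²⁺] = 4.58×10⁻¹⁰ mol L⁻¹

4.58×10⁻¹⁰ M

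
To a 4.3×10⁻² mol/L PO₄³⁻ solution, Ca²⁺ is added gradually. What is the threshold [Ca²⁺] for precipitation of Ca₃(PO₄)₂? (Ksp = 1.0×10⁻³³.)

The threshold for precipitation is Q = Ksp.
Ca₃(PO₄)₂(s) ⇌ 3 Ca²⁺(aq) + 2 PO₄³⁻(aq)
Ksp = [Ca²⁺]^3[PO₄³⁻]^2 = [Ca²⁺]^3(4.3×10⁻²)^2
[Ca²⁺]^3 = 1.0×10⁻³³ / (4.3×10⁻²)^2 = 5.4×10⁻³¹
[Ca²⁺] = 8.1×10⁻¹¹ mol/L

8.1×10⁻¹¹ M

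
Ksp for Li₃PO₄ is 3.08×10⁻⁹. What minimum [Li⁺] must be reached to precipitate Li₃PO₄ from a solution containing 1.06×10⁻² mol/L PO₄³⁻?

6.62×10⁻³ M

The threshold for precipitation is Q = Ksp.
Li₃PO₄(s) ⇌ 3 Li⁺(aq) + PO₄³⁻(aq)
Ksp = [Li⁺]^3[PO₄³⁻] = [Li⁺]^3(1.06×10⁻²)
[Li⁺]^3 = 3.08×10⁻⁹ / (1.06×10⁻²) = 2.91×10⁻⁷
[Li⁺] = 6.62×10⁻³ mol/L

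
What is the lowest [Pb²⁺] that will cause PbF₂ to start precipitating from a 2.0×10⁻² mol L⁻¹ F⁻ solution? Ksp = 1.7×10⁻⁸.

4.3×10⁻⁵ M

Each salt precipitates once Q = Ksp for that salt.
PbF₂(s) ⇌ Pb²⁺(aq) + 2 F⁻(aq)
Ksp = [Pb²⁺][F⁻]^2 = [Pb²⁺](2.0×10⁻²)^2
[Pb²⁺] = 1.7×10⁻⁸ / (2.0×10⁻²)^2 = 4.3×10⁻⁵
[Pb²⁺] = 4.3×10⁻⁵ mol L⁻¹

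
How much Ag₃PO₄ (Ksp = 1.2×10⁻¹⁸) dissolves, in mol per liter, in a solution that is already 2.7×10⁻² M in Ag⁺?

Ag₃PO₄(s) ⇌ 3 Ag⁺(aq) + PO₄³⁻(aq)
Let s be the solubility of Ag₃PO₄ here. The common ion gives [Ag⁺] ≈ 2.7×10⁻² M, and [PO₄³⁻] = s.
Ksp = [Ag⁺]^3[PO₄³⁻] = (2.7×10⁻²)^3s
s = 1.2×10⁻¹⁸ / (2.7×10⁻²)^3 = 6.1×10⁻¹⁴
s = 6.1×10⁻¹⁴ M

6.1×10⁻¹⁴ M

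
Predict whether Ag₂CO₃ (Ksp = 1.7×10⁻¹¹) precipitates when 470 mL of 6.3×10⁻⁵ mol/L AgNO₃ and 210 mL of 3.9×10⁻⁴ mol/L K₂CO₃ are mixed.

No

After mixing, V = 470 mL + 210 mL = 680 mL.
[Ag⁺] = (6.3×10⁻⁵)(470)/680 = 4.4×10⁻⁵ mol/L
[CO₃²⁻] = (3.9×10⁻⁴)(210)/680 = 1.2×10⁻⁴ mol/L
Q = [Ag⁺]^2[CO₃²⁻] = 2.3×10⁻¹³
Q < Ksp (2.3×10⁻¹³ vs 1.7×10⁻¹¹); the solution remains unsaturated and no precipitate forms.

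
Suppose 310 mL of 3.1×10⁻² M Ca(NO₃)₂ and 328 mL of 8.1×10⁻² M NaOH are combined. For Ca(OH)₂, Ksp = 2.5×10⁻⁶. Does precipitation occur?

Yes

The combined volume is 638 mL.
[Ca²⁺] = (3.1×10⁻²)(310)/638 = 1.5×10⁻² M
[OH⁻] = (8.1×10⁻²)(328)/638 = 4.2×10⁻² M
Q = [Ca²⁺][OH⁻]^2 = 2.6×10⁻⁵
Q = 2.6×10⁻⁵ > Ksp = 2.5×10⁻⁶, so the solution is supersaturated and Ca(OH)₂ precipitates.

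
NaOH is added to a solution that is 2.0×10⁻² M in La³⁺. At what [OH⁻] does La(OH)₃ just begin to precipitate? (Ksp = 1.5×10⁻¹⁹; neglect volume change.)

2.0×10⁻⁶ M

Precipitation of each salt begins when its ion product equals Ksp.
La(OH)₃(s) ⇌ La³⁺(aq) + 3 OH⁻(aq)
Ksp = [La³⁺][OH⁻]^3 = [OH⁻]^3(2.0×10⁻²)
[OH⁻]^3 = 1.5×10⁻¹⁹ / (2.0×10⁻²) = 7.5×10⁻¹⁸
[OH⁻] = 2.0×10⁻⁶ M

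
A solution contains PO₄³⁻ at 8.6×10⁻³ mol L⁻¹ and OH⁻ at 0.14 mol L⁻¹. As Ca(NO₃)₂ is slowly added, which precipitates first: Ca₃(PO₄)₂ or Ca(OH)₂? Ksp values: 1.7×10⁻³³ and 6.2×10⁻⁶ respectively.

Ca₃(PO₄)₂

A salt starts to precipitate once the ion product Q reaches its Ksp.
For Ca₃(PO₄)₂: [Ca²⁺] = (Ksp/[PO₄³⁻]^2)^(1/3) = 2.8×10⁻¹⁰ mol L⁻¹
For Ca(OH)₂: [Ca²⁺] = (Ksp/[OH⁻]^2) = 3.2×10⁻⁴ mol L⁻¹
Since Ca₃(PO₄)₂ needs less Ca²⁺ to reach saturation, it precipitates first.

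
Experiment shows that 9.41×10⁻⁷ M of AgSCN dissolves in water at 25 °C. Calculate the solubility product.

AgSCN(s) ⇌ Ag⁺(aq) + SCN⁻(aq)
With molar solubility s: [Ag⁺] = s, [SCN⁻] = s.
Ksp = [Ag⁺][SCN⁻] = s · s = s^2
Ksp = (9.41×10⁻⁷)^2 = 8.85×10⁻¹³

Ksp = 8.85×10⁻¹³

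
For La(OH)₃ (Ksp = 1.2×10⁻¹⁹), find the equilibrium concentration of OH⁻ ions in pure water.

2.4×10⁻⁵ M

La(OH)₃(s) ⇌ La³⁺(aq) + 3 OH⁻(aq)
Call the molar solubility s, so that [La³⁺] = s and [OH⁻] = 3s.
Ksp = [La³⁺][OH⁻]^3 = s · (3s)^3 = 27s^4 = 1.2×10⁻¹⁹
s = 8.2×10⁻⁶ mol/L
[OH⁻] = 3s = 2.4×10⁻⁵ mol/L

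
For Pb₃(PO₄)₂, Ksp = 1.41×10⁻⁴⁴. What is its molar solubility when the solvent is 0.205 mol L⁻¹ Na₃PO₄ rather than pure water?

2.32×10⁻¹⁵ M

Pb₃(PO₄)₂(s) ⇌ 3 Pb²⁺(aq) + 2 PO₄³⁻(aq)
Let s be the solubility of Pb₃(PO₄)₂ here. The common ion gives [PO₄³⁻] ≈ 0.205 mol L⁻¹, and [Pb²⁺] = 3s.
Ksp = [Pb²⁺]^3[PO₄³⁻]^2 = (3s)^3(0.205)^2
(3s)^3 = 1.41×10⁻⁴⁴ / (0.205)^2 = 3.36×10⁻⁴³
s = 2.32×10⁻¹⁵ mol L⁻¹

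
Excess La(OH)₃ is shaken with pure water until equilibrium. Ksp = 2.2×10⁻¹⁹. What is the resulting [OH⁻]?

2.9×10⁻⁵ M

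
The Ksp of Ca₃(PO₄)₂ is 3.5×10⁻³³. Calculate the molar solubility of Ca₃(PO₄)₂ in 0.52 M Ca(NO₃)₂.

Ca₃(PO₄)₂(s) ⇌ 3 Ca²⁺(aq) + 2 PO₄³⁻(aq)
The solution already contains Ca²⁺ at 0.52 M. Let s be the molar solubility of Ca₃(PO₄)₂.
[Ca²⁺] ≈ 0.52 M (common ion dominates); [PO₄³⁻] = 2s.
Ksp = [Ca²⁺]^3[PO₄³⁻]^2 = (0.52)^3(2s)^2
(2s)^2 = 3.5×10⁻³³ / (0.52)^3 = 2.5×10⁻³²
s = 7.9×10⁻¹⁷ M

7.9×10⁻¹⁷ M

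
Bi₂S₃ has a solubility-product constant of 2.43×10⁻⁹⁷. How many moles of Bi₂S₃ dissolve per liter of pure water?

1.86×10⁻²⁰ M

Bi₂S₃(s) ⇌ 2 Bi³⁺(aq) + 3 S²⁻(aq)
With molar solubility s: [Bi³⁺] = 2s, [S²⁻] = 3s.
Ksp = [Bi³⁺]^2[S²⁻]^3 = (2s)^2 · (3s)^3 = 108s^5
108s^5 = 2.43×10⁻⁹⁷  ⇒  s^5 = 2.25×10⁻⁹⁹
Taking the 5th root, s = 1.86×10⁻²⁰ mol L⁻¹.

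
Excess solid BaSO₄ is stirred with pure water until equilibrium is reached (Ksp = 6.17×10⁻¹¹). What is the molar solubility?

BaSO₄(s) ⇌ Ba²⁺(aq) + SO₄²⁻(aq)
With molar solubility s: [Ba²⁺] = s, [SO₄²⁻] = s.
Ksp = [Ba²⁺][SO₄²⁻] = s · s = s^2
s^2 = 6.17×10⁻¹¹
s = (6.17×10⁻¹¹)^(1/2) = 7.85×10⁻⁶ M

7.85×10⁻⁶ M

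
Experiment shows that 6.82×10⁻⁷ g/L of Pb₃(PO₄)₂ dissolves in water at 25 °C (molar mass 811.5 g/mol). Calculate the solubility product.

Ksp = 4.53×10⁻⁴⁴

s = (6.82×10⁻⁷ g L⁻¹)/(811.5 g mol⁻¹) = 8.4042×10⁻¹⁰ M
Pb₃(PO₄)₂(s) ⇌ 3 Pb²⁺(aq) + 2 PO₄³⁻(aq)
Call the molar solubility s, so that [Pb²⁺] = 3s and [PO₄³⁻] = 2s.
Ksp = [Pb²⁺]^3[PO₄³⁻]^2 = (3s)^3 · (2s)^2 = 108s^5
Ksp = 108 × (8.4042×10⁻¹⁰)^5 = 4.53×10⁻⁴⁴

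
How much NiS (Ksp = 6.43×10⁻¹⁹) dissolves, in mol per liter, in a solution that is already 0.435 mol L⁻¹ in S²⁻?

NiS(s) ⇌ Ni²⁺(aq) + S²⁻(aq)
The solution already contains S²⁻ at 0.435 mol L⁻¹. Let s be the molar solubility of NiS.
[S²⁻] ≈ 0.435 mol L⁻¹ (common ion dominates); [Ni²⁺] = s.
Ksp = [Ni²⁺][S²⁻] = s(0.435)
s = 6.43×10⁻¹⁹ / (0.435) = 1.48×10⁻¹⁸
s = 1.48×10⁻¹⁸ mol L⁻¹

1.48×10⁻¹⁸ M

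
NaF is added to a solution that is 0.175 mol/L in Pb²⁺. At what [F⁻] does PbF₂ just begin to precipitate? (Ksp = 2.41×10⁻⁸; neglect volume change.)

3.71×10⁻⁴ M

A salt starts to precipitate once the ion product Q reaches its Ksp.
PbF₂(s) ⇌ Pb²⁺(aq) + 2 F⁻(aq)
Ksp = [Pb²⁺][F⁻]^2 = [F⁻]^2(0.175)
[F⁻]^2 = 2.41×10⁻⁸ / (0.175) = 1.38×10⁻⁷
[F⁻] = 3.71×10⁻⁴ mol/L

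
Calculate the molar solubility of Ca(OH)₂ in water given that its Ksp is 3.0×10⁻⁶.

Ca(OH)₂(s) ⇌ Ca²⁺(aq) + 2 OH⁻(aq)
For each mole of Ca(OH)₂ that dissolves per liter, [Ca²⁺] = s and [OH⁻] = 2s; let s denote this solubility.
Ksp = [Ca²⁺][OH⁻]^2 = s · (2s)^2 = 4s^3
4s^3 = 3.0×10⁻⁶  ⇒  s^3 = 7.5×10⁻⁷
s = 9.1×10⁻³ M

9.1×10⁻³ M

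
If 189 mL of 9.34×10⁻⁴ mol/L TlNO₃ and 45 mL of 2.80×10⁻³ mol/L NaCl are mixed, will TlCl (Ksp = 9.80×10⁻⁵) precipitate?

The combined volume is 234 mL.
[Tl⁺] = (9.34×10⁻⁴)(189)/234 = 7.54×10⁻⁴ mol/L
[Cl⁻] = (2.80×10⁻³)(45)/234 = 5.38×10⁻⁴ mol/L
Q = [Tl⁺][Cl⁻] = 4.06×10⁻⁷
Q < Ksp (4.06×10⁻⁷ vs 9.80×10⁻⁵); the solution remains unsaturated and no precipitate forms.

No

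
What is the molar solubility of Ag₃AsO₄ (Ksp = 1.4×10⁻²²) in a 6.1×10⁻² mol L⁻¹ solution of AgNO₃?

Ag₃AsO₄(s) ⇌ 3 Ag⁺(aq) + AsO₄³⁻(aq)
With Ag⁺ already at 6.1×10⁻² mol L⁻¹ and s small, take [Ag⁺] ≈ 6.1×10⁻² mol L⁻¹ and [AsO₄³⁻] = s.
Ksp = [Ag⁺]^3[AsO₄³⁻] = (6.1×10⁻²)^3s
s = 1.4×10⁻²² / (6.1×10⁻²)^3 = 6.2×10⁻¹⁹
s = 6.2×10⁻¹⁹ mol L⁻¹

6.2×10⁻¹⁹ M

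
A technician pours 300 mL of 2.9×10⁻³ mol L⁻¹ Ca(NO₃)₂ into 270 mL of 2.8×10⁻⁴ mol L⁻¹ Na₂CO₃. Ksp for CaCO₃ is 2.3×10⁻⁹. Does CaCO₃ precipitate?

Total volume after mixing = 300 + 270 = 570 mL.
[Ca²⁺] = (2.9×10⁻³)(300)/570 = 1.5×10⁻³ mol L⁻¹
[CO₃²⁻] = (2.8×10⁻⁴)(270)/570 = 1.3×10⁻⁴ mol L⁻¹
Q = [Ca²⁺][CO₃²⁻] = 2.0×10⁻⁷
Q = 2.0×10⁻⁷ > Ksp = 2.3×10⁻⁹, so the solution is supersaturated and CaCO₃ precipitates.

Yes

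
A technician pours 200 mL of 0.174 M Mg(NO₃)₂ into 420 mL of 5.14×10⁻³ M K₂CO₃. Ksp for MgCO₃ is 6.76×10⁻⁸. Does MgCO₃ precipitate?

The combined volume is 620 mL.
[Mg²⁺] = (0.174)(200)/620 = 5.61×10⁻² M
[CO₃²⁻] = (5.14×10⁻³)(420)/620 = 3.48×10⁻³ M
Q = [Mg²⁺][CO₃²⁻] = 1.95×10⁻⁴
Because Q > Ksp (1.95×10⁻⁴ vs 6.76×10⁻⁸), a precipitate of MgCO₃ forms.

Yes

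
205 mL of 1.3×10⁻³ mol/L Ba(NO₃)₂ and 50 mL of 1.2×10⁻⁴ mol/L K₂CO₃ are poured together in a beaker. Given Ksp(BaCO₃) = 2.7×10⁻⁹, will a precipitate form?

Yes

The combined volume is 255 mL.
[Ba²⁺] = (1.3×10⁻³)(205)/255 = 1.0×10⁻³ mol/L
[CO₃²⁻] = (1.2×10⁻⁴)(50)/255 = 2.4×10⁻⁵ mol/L
Q = [Ba²⁺][CO₃²⁻] = 2.5×10⁻⁸
Since Q (2.5×10⁻⁸) exceeds Ksp (2.7×10⁻⁹), BaCO₃ will precipitate.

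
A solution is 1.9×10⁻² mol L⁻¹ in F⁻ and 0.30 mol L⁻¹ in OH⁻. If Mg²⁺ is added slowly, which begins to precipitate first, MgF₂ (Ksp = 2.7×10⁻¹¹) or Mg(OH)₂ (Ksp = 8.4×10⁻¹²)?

Mg(OH)₂

Precipitation of each salt begins when its ion product equals Ksp.
For MgF₂: [Mg²⁺] = (Ksp/[F⁻]^2) = 7.5×10⁻⁸ mol L⁻¹
For Mg(OH)₂: [Mg²⁺] = (Ksp/[OH⁻]^2) = 9.3×10⁻¹¹ mol L⁻¹
The smaller threshold [Mg²⁺] is reached first, so Mg(OH)₂ precipitates first.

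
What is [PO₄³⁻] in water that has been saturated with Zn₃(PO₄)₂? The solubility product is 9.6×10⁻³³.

Zn₃(PO₄)₂(s) ⇌ 3 Zn²⁺(aq) + 2 PO₄³⁻(aq)
Call the molar solubility s, so that [Zn²⁺] = 3s and [PO₄³⁻] = 2s.
Ksp = [Zn²⁺]^3[PO₄³⁻]^2 = (3s)^3 · (2s)^2 = 108s^5 = 9.6×10⁻³³
s = 1.5×10⁻⁷ mol/L
[PO₄³⁻] = 2s = 3.1×10⁻⁷ mol/L

3.1×10⁻⁷ M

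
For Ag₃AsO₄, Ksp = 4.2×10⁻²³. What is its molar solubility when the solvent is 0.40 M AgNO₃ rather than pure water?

6.6×10⁻²² M

Ag₃AsO₄(s) ⇌ 3 Ag⁺(aq) + AsO₄³⁻(aq)
Ag⁺ is already present at 0.40 M. If s mol/L of Ag₃AsO₄ dissolves, [AsO₄³⁻] = s while [Ag⁺] ≈ 0.40 M.
Ksp = [Ag⁺]^3[AsO₄³⁻] = (0.40)^3s
s = 4.2×10⁻²³ / (0.40)^3 = 6.6×10⁻²²
s = 6.6×10⁻²² M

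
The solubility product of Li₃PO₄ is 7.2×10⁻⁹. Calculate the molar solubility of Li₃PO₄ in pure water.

4.0×10⁻³ M

Li₃PO₄(s) ⇌ 3 Li⁺(aq) + PO₄³⁻(aq)
With molar solubility s: [Li⁺] = 3s, [PO₄³⁻] = s.
Ksp = [Li⁺]^3[PO₄³⁻] = (3s)^3 · s = 27s^4
27s^4 = 7.2×10⁻⁹  ⇒  s^4 = 2.7×10⁻¹⁰
Taking the 4th root, s = 4.0×10⁻³ M.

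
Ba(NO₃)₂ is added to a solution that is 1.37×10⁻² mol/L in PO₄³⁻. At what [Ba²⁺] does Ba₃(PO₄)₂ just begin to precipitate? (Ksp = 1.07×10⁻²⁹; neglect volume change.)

3.85×10⁻⁹ M

Each salt precipitates once Q = Ksp for that salt.
Ba₃(PO₄)₂(s) ⇌ 3 Ba²⁺(aq) + 2 PO₄³⁻(aq)
Ksp = [Ba²⁺]^3[PO₄³⁻]^2 = [Ba²⁺]^3(1.37×10⁻²)^2
[Ba²⁺]^3 = 1.07×10⁻²⁹ / (1.37×10⁻²)^2 = 5.70×10⁻²⁶
[Ba²⁺] = 3.85×10⁻⁹ mol/L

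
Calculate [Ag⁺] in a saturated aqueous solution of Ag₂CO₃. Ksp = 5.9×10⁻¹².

Ag₂CO₃(s) ⇌ 2 Ag⁺(aq) + CO₃²⁻(aq)
For each mole of Ag₂CO₃ that dissolves per liter, [Ag⁺] = 2s and [CO₃²⁻] = s; let s denote this solubility.
Ksp = [Ag⁺]^2[CO₃²⁻] = (2s)^2 · s = 4s^3 = 5.9×10⁻¹²
s = 1.1×10⁻⁴ M
[Ag⁺] = 2s = 2.3×10⁻⁴ M

2.3×10⁻⁴ M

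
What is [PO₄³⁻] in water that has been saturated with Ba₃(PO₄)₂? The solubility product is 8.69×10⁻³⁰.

Ba₃(PO₄)₂(s) ⇌ 3 Ba²⁺(aq) + 2 PO₄³⁻(aq)
If s mol/L of Ba₃(PO₄)₂ dissolves, [Ba²⁺] = 3s and [PO₄³⁻] = 2s.
Ksp = [Ba²⁺]^3[PO₄³⁻]^2 = (3s)^3 · (2s)^2 = 108s^5 = 8.69×10⁻³⁰
s = 6.04×10⁻⁷ M
[PO₄³⁻] = 2s = 1.21×10⁻⁶ M

1.21×10⁻⁶ M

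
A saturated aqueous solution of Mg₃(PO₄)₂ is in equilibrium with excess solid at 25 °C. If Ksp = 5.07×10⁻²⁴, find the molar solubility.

Mg₃(PO₄)₂(s) ⇌ 3 Mg²⁺(aq) + 2 PO₄³⁻(aq)
With molar solubility s: [Mg²⁺] = 3s, [PO₄³⁻] = 2s.
Ksp = [Mg²⁺]^3[PO₄³⁻]^2 = (3s)^3 · (2s)^2 = 108s^5
108s^5 = 5.07×10⁻²⁴  ⇒  s^5 = 4.69×10⁻²⁶
s = (4.69×10⁻²⁶)^(1/5) = 8.60×10⁻⁶ M

8.60×10⁻⁶ M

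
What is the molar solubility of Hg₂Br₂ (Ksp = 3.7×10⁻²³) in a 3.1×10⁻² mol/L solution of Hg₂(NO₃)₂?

Hg₂Br₂(s) ⇌ Hg₂²⁺(aq) + 2 Br⁻(aq)
Let s be the solubility of Hg₂Br₂ here. The common ion gives [Hg₂²⁺] ≈ 3.1×10⁻² mol/L, and [Br⁻] = 2s.
Ksp = [Hg₂²⁺][Br⁻]^2 = (3.1×10⁻²)(2s)^2
(2s)^2 = 3.7×10⁻²³ / (3.1×10⁻²) = 1.2×10⁻²¹
s = 1.7×10⁻¹¹ mol/L

1.7×10⁻¹¹ M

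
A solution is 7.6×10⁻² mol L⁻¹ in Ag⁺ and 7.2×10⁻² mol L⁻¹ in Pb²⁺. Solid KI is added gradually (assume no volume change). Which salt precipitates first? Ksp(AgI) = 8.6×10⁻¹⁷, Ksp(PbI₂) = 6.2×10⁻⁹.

AgI

The threshold for precipitation is Q = Ksp.
For AgI: [I⁻] = (Ksp/[Ag⁺]) = 1.1×10⁻¹⁵ mol L⁻¹
For PbI₂: [I⁻] = (Ksp/[Pb²⁺])^(1/2) = 2.9×10⁻⁴ mol L⁻¹
Since AgI needs less I⁻ to reach saturation, it precipitates first.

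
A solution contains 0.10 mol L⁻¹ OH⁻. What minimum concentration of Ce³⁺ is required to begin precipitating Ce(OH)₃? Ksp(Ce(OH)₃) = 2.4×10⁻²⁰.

2.4×10⁻¹⁷ M

Each salt precipitates once Q = Ksp for that salt.
Ce(OH)₃(s) ⇌ Ce³⁺(aq) + 3 OH⁻(aq)
Ksp = [Ce³⁺][OH⁻]^3 = [Ce³⁺](0.10)^3
[Ce³⁺] = 2.4×10⁻²⁰ / (0.10)^3 = 2.4×10⁻¹⁷
[Ce³⁺] = 2.4×10⁻¹⁷ mol L⁻¹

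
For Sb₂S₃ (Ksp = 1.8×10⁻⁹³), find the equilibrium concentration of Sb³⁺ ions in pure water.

Sb₂S₃(s) ⇌ 2 Sb³⁺(aq) + 3 S²⁻(aq)
With molar solubility s: [Sb³⁺] = 2s, [S²⁻] = 3s.
Ksp = [Sb³⁺]^2[S²⁻]^3 = (2s)^2 · (3s)^3 = 108s^5 = 1.8×10⁻⁹³
s = 1.1×10⁻¹⁹ mol/L
[Sb³⁺] = 2s = 2.2×10⁻¹⁹ mol/L

2.2×10⁻¹⁹ M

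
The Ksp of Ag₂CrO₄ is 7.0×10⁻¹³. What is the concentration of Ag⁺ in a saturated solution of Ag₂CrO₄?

1.1×10⁻⁴ M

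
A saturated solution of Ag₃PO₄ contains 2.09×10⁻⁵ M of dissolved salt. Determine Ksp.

Ag₃PO₄(s) ⇌ 3 Ag⁺(aq) + PO₄³⁻(aq)
For each mole of Ag₃PO₄ that dissolves per liter, [Ag⁺] = 3s and [PO₄³⁻] = s; let s denote this solubility.
Ksp = [Ag⁺]^3[PO₄³⁻] = (3s)^3 · s = 27s^4
Ksp = 27 × (2.09×10⁻⁵)^4 = 5.15×10⁻¹⁸

Ksp = 5.15×10⁻¹⁸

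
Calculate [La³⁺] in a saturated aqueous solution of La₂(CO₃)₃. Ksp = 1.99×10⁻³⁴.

1.43×10⁻⁷ M

La₂(CO₃)₃(s) ⇌ 2 La³⁺(aq) + 3 CO₃²⁻(aq)
Let s be the molar solubility. Then [La³⁺] = 2s and [CO₃²⁻] = 3s.
Ksp = [La³⁺]^2[CO₃²⁻]^3 = (2s)^2 · (3s)^3 = 108s^5 = 1.99×10⁻³⁴
s = 7.13×10⁻⁸ mol L⁻¹
[La³⁺] = 2s = 1.43×10⁻⁷ mol L⁻¹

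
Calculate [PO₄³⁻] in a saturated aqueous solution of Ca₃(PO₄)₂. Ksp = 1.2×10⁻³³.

2.0×10⁻⁷ M

Ca₃(PO₄)₂(s) ⇌ 3 Ca²⁺(aq) + 2 PO₄³⁻(aq)
For each mole of Ca₃(PO₄)₂ that dissolves per liter, [Ca²⁺] = 3s and [PO₄³⁻] = 2s; let s denote this solubility.
Ksp = [Ca²⁺]^3[PO₄³⁻]^2 = (3s)^3 · (2s)^2 = 108s^5 = 1.2×10⁻³³
s = 1.0×10⁻⁷ M
[PO₄³⁻] = 2s = 2.0×10⁻⁷ M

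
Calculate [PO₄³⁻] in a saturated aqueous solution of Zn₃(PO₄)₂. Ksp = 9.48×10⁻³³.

3.09×10⁻⁷ M

Zn₃(PO₄)₂(s) ⇌ 3 Zn²⁺(aq) + 2 PO₄³⁻(aq)
Let s be the molar solubility. Then [Zn²⁺] = 3s and [PO₄³⁻] = 2s.
Ksp = [Zn²⁺]^3[PO₄³⁻]^2 = (3s)^3 · (2s)^2 = 108s^5 = 9.48×10⁻³³
s = 1.54×10⁻⁷ mol L⁻¹
[PO₄³⁻] = 2s = 3.09×10⁻⁷ mol L⁻¹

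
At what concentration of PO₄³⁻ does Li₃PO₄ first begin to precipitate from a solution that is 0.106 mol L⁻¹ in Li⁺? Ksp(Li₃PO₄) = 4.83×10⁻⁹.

4.06×10⁻⁶ M

Precipitation of each salt begins when its ion product equals Ksp.
Li₃PO₄(s) ⇌ 3 Li⁺(aq) + PO₄³⁻(aq)
Ksp = [Li⁺]^3[PO₄³⁻] = [PO₄³⁻](0.106)^3
[PO₄³⁻] = 4.83×10⁻⁹ / (0.106)^3 = 4.06×10⁻⁶
[PO₄³⁻] = 4.06×10⁻⁶ mol L⁻¹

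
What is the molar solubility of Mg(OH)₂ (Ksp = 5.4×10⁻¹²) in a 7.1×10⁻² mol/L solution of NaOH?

Mg(OH)₂(s) ⇌ Mg²⁺(aq) + 2 OH⁻(aq)
The solution already contains OH⁻ at 7.1×10⁻² mol/L. Let s be the molar solubility of Mg(OH)₂.
[OH⁻] ≈ 7.1×10⁻² mol/L (common ion dominates); [Mg²⁺] = s.
Ksp = [Mg²⁺][OH⁻]^2 = s(7.1×10⁻²)^2
s = 5.4×10⁻¹² / (7.1×10⁻²)^2 = 1.1×10⁻⁹
s = 1.1×10⁻⁹ mol/L

1.1×10⁻⁹ M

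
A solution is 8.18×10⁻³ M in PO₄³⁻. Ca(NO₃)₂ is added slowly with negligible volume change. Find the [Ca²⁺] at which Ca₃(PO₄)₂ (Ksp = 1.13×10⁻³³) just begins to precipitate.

Each salt precipitates once Q = Ksp for that salt.
Ca₃(PO₄)₂(s) ⇌ 3 Ca²⁺(aq) + 2 PO₄³⁻(aq)
Ksp = [Ca²⁺]^3[PO₄³⁻]^2 = [Ca²⁺]^3(8.18×10⁻³)^2
[Ca²⁺]^3 = 1.13×10⁻³³ / (8.18×10⁻³)^2 = 1.69×10⁻²⁹
[Ca²⁺] = 2.57×10⁻¹⁰ M

2.57×10⁻¹⁰ M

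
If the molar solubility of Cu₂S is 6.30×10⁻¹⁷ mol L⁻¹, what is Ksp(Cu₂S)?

Ksp = 1.00×10⁻⁴⁸

Cu₂S(s) ⇌ 2 Cu⁺(aq) + S²⁻(aq)
For each mole of Cu₂S that dissolves per liter, [Cu⁺] = 2s and [S²⁻] = s; let s denote this solubility.
Ksp = [Cu⁺]^2[S²⁻] = (2s)^2 · s = 4s^3
Ksp = 4 × (6.30×10⁻¹⁷)^3 = 1.00×10⁻⁴⁸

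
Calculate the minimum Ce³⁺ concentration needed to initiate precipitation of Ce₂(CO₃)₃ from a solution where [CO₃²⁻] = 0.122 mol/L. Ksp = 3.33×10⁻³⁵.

1.35×10⁻¹⁶ M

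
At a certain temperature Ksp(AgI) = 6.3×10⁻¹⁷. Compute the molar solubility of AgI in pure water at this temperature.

7.9×10⁻⁹ M

AgI(s) ⇌ Ag⁺(aq) + I⁻(aq)
If s mol/L of AgI dissolves, [Ag⁺] = s and [I⁻] = s.
Ksp = [Ag⁺][I⁻] = s · s = s^2
s^2 = 6.3×10⁻¹⁷
s = 7.9×10⁻⁹ M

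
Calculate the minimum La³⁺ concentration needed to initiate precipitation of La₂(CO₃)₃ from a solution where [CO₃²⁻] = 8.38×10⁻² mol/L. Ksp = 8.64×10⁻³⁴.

1.21×10⁻¹⁵ M

Precipitation begins when Q = Ksp.
La₂(CO₃)₃(s) ⇌ 2 La³⁺(aq) + 3 CO₃²⁻(aq)
Ksp = [La³⁺]^2[CO₃²⁻]^3 = [La³⁺]^2(8.38×10⁻²)^3
[La³⁺]^2 = 8.64×10⁻³⁴ / (8.38×10⁻²)^3 = 1.47×10⁻³⁰
[La³⁺] = 1.21×10⁻¹⁵ mol/L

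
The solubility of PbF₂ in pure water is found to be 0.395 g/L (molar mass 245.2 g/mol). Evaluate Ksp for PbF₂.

Convert to molarity: s = 0.395 / 245.2 = 1.6109×10⁻³ mol/L
PbF₂(s) ⇌ Pb²⁺(aq) + 2 F⁻(aq)
Let s be the molar solubility. Then [Pb²⁺] = s and [F⁻] = 2s.
Ksp = [Pb²⁺][F⁻]^2 = s · (2s)^2 = 4s^3
Ksp = 4 × (1.6109×10⁻³)^3 = 1.67×10⁻⁸

Ksp = 1.67×10⁻⁸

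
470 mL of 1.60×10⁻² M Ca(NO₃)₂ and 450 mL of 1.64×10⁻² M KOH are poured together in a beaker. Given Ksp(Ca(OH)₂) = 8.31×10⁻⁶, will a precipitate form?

No

After mixing, V = 470 mL + 450 mL = 920 mL.
[Ca²⁺] = (1.60×10⁻²)(470)/920 = 8.17×10⁻³ M
[OH⁻] = (1.64×10⁻²)(450)/920 = 8.02×10⁻³ M
Q = [Ca²⁺][OH⁻]^2 = 5.26×10⁻⁷
Q < Ksp (5.26×10⁻⁷ vs 8.31×10⁻⁶); the solution remains unsaturated and no precipitate forms.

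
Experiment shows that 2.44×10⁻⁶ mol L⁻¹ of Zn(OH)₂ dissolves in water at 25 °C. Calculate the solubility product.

Ksp = 5.81×10⁻¹⁷

Zn(OH)₂(s) ⇌ Zn²⁺(aq) + 2 OH⁻(aq)
Let s be the molar solubility. Then [Zn²⁺] = s and [OH⁻] = 2s.
Ksp = [Zn²⁺][OH⁻]^2 = s · (2s)^2 = 4s^3
Ksp = 4 × (2.44×10⁻⁶)^3 = 5.81×10⁻¹⁷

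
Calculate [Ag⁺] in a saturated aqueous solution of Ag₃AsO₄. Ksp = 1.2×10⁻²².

4.4×10⁻⁶ M

Ag₃AsO₄(s) ⇌ 3 Ag⁺(aq) + AsO₄³⁻(aq)
If s mol/L of Ag₃AsO₄ dissolves, [Ag⁺] = 3s and [AsO₄³⁻] = s.
Ksp = [Ag⁺]^3[AsO₄³⁻] = (3s)^3 · s = 27s^4 = 1.2×10⁻²²
s = 1.5×10⁻⁶ M
[Ag⁺] = 3s = 4.4×10⁻⁶ M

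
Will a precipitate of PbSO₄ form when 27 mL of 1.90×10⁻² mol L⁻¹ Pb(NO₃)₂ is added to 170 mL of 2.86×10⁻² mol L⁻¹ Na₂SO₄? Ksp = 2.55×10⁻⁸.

The combined volume is 197 mL.
[Pb²⁺] = (1.90×10⁻²)(27)/197 = 2.60×10⁻³ mol L⁻¹
[SO₄²⁻] = (2.86×10⁻²)(170)/197 = 2.47×10⁻² mol L⁻¹
Q = [Pb²⁺][SO₄²⁻] = 6.43×10⁻⁵
Q = 6.43×10⁻⁵ > Ksp = 2.55×10⁻⁸, so the solution is supersaturated and PbSO₄ precipitates.

Yes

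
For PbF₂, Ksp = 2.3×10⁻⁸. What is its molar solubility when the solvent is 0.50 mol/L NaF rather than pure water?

9.2×10⁻⁸ M

PbF₂(s) ⇌ Pb²⁺(aq) + 2 F⁻(aq)
Let s be the solubility of PbF₂ here. The common ion gives [F⁻] ≈ 0.50 mol/L, and [Pb²⁺] = s.
Ksp = [Pb²⁺][F⁻]^2 = s(0.50)^2
s = 2.3×10⁻⁸ / (0.50)^2 = 9.2×10⁻⁸
s = 9.2×10⁻⁸ mol/L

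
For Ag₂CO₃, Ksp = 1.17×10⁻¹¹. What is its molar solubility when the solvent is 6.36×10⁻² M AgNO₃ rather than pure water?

2.89×10⁻⁹ M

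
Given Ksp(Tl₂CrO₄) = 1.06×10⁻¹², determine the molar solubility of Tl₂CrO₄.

6.42×10⁻⁵ M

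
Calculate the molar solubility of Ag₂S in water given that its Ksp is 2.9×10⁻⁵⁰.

1.9×10⁻¹⁷ M

Ag₂S(s) ⇌ 2 Ag⁺(aq) + S²⁻(aq)
For each mole of Ag₂S that dissolves per liter, [Ag⁺] = 2s and [S²⁻] = s; let s denote this solubility.
Ksp = [Ag⁺]^2[S²⁻] = (2s)^2 · s = 4s^3
4s^3 = 2.9×10⁻⁵⁰  ⇒  s^3 = 7.3×10⁻⁵¹
Taking the 3rd root, s = 1.9×10⁻¹⁷ M.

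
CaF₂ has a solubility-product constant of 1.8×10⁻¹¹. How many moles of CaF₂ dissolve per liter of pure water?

1.7×10⁻⁴ M

CaF₂(s) ⇌ Ca²⁺(aq) + 2 F⁻(aq)
Let s be the molar solubility. Then [Ca²⁺] = s and [F⁻] = 2s.
Ksp = [Ca²⁺][F⁻]^2 = s · (2s)^2 = 4s^3
4s^3 = 1.8×10⁻¹¹  ⇒  s^3 = 4.5×10⁻¹²
s = 1.7×10⁻⁴ mol L⁻¹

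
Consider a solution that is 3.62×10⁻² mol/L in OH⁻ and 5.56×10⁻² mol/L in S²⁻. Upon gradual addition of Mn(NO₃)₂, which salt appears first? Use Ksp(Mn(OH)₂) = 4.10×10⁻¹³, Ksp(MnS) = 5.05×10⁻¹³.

A salt starts to precipitate once the ion product Q reaches its Ksp.
For Mn(OH)₂: [Mn²⁺] = (Ksp/[OH⁻]^2) = 3.13×10⁻¹⁰ mol/L
For MnS: [Mn²⁺] = (Ksp/[S²⁻]) = 9.08×10⁻¹² mol/L
Since MnS needs less Mn²⁺ to reach saturation, it precipitates first.

MnS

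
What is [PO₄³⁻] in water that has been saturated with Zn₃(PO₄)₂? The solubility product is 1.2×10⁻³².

Zn₃(PO₄)₂(s) ⇌ 3 Zn²⁺(aq) + 2 PO₄³⁻(aq)
With molar solubility s: [Zn²⁺] = 3s, [PO₄³⁻] = 2s.
Ksp = [Zn²⁺]^3[PO₄³⁻]^2 = (3s)^3 · (2s)^2 = 108s^5 = 1.2×10⁻³²
s = 1.6×10⁻⁷ mol L⁻¹
[PO₄³⁻] = 2s = 3.2×10⁻⁷ mol L⁻¹

3.2×10⁻⁷ M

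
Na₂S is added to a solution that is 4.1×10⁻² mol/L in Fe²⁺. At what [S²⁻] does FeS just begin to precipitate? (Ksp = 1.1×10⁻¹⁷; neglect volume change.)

2.7×10⁻¹⁶ M

Precipitation begins when Q = Ksp.
FeS(s) ⇌ Fe²⁺(aq) + S²⁻(aq)
Ksp = [Fe²⁺][S²⁻] = [S²⁻](4.1×10⁻²)
[S²⁻] = 1.1×10⁻¹⁷ / (4.1×10⁻²) = 2.7×10⁻¹⁶
[S²⁻] = 2.7×10⁻¹⁶ mol/L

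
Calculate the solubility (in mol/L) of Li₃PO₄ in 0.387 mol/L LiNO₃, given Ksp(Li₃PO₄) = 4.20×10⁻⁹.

Li₃PO₄(s) ⇌ 3 Li⁺(aq) + PO₄³⁻(aq)
Let s be the solubility of Li₃PO₄ here. The common ion gives [Li⁺] ≈ 0.387 mol/L, and [PO₄³⁻] = s.
Ksp = [Li⁺]^3[PO₄³⁻] = (0.387)^3s
s = 4.20×10⁻⁹ / (0.387)^3 = 7.25×10⁻⁸
s = 7.25×10⁻⁸ mol/L

7.25×10⁻⁸ M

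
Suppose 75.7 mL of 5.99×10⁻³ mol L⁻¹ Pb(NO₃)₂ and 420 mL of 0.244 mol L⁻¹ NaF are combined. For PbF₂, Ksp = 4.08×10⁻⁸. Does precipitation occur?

Yes

Total volume after mixing = 75.7 + 420 = 495.7 mL.
[Pb²⁺] = (5.99×10⁻³)(75.7)/495.7 = 9.15×10⁻⁴ mol L⁻¹
[F⁻] = (0.244)(420)/495.7 = 0.207 mol L⁻¹
Q = [Pb²⁺][F⁻]^2 = 3.91×10⁻⁵
Because Q > Ksp (3.91×10⁻⁵ vs 4.08×10⁻⁸), a precipitate of PbF₂ forms.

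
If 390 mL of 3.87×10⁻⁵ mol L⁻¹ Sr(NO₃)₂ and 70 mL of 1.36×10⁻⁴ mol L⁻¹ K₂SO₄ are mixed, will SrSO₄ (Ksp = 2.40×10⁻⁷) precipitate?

No

After mixing, V = 390 mL + 70 mL = 460 mL.
[Sr²⁺] = (3.87×10⁻⁵)(390)/460 = 3.28×10⁻⁵ mol L⁻¹
[SO₄²⁻] = (1.36×10⁻⁴)(70)/460 = 2.07×10⁻⁵ mol L⁻¹
Q = [Sr²⁺][SO₄²⁻] = 6.79×10⁻¹⁰
Q < Ksp (6.79×10⁻¹⁰ vs 2.40×10⁻⁷); the solution remains unsaturated and no precipitate forms.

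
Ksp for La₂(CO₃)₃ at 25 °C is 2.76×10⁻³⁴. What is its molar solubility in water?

La₂(CO₃)₃(s) ⇌ 2 La³⁺(aq) + 3 CO₃²⁻(aq)
Call the molar solubility s, so that [La³⁺] = 2s and [CO₃²⁻] = 3s.
Ksp = [La³⁺]^2[CO₃²⁻]^3 = (2s)^2 · (3s)^3 = 108s^5
108s^5 = 2.76×10⁻³⁴  ⇒  s^5 = 2.56×10⁻³⁶
s = 7.61×10⁻⁸ mol/L

7.61×10⁻⁸ M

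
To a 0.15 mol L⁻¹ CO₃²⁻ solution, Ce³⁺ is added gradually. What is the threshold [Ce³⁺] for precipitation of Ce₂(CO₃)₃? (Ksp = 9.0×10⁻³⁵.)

A salt starts to precipitate once the ion product Q reaches its Ksp.
Ce₂(CO₃)₃(s) ⇌ 2 Ce³⁺(aq) + 3 CO₃²⁻(aq)
Ksp = [Ce³⁺]^2[CO₃²⁻]^3 = [Ce³⁺]^2(0.15)^3
[Ce³⁺]^2 = 9.0×10⁻³⁵ / (0.15)^3 = 2.7×10⁻³²
[Ce³⁺] = 1.6×10⁻¹⁶ mol L⁻¹

1.6×10⁻¹⁶ M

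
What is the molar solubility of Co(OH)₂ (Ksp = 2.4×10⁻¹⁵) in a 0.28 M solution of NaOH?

3.1×10⁻¹⁴ M

Co(OH)₂(s) ⇌ Co²⁺(aq) + 2 OH⁻(aq)
The solution already contains OH⁻ at 0.28 M. Let s be the molar solubility of Co(OH)₂.
[OH⁻] ≈ 0.28 M (common ion dominates); [Co²⁺] = s.
Ksp = [Co²⁺][OH⁻]^2 = s(0.28)^2
s = 2.4×10⁻¹⁵ / (0.28)^2 = 3.1×10⁻¹⁴
s = 3.1×10⁻¹⁴ M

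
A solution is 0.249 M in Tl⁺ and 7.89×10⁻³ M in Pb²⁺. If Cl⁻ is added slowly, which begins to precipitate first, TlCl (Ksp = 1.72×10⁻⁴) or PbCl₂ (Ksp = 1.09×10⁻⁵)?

TlCl

The threshold for precipitation is Q = Ksp.
For TlCl: [Cl⁻] = (Ksp/[Tl⁺]) = 6.91×10⁻⁴ M
For PbCl₂: [Cl⁻] = (Ksp/[Pb²⁺])^(1/2) = 3.72×10⁻² M
TlCl requires the lower [Cl⁻], so it precipitates first.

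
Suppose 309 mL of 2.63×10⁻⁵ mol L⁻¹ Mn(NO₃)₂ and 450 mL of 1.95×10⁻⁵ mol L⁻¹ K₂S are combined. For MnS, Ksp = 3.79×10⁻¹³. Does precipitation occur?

After mixing, V = 309 mL + 450 mL = 759 mL.
[Mn²⁺] = (2.63×10⁻⁵)(309)/759 = 1.07×10⁻⁵ mol L⁻¹
[S²⁻] = (1.95×10⁻⁵)(450)/759 = 1.16×10⁻⁵ mol L⁻¹
Q = [Mn²⁺][S²⁻] = 1.24×10⁻¹⁰
Because Q > Ksp (1.24×10⁻¹⁰ vs 3.79×10⁻¹³), a precipitate of MnS forms.

Yes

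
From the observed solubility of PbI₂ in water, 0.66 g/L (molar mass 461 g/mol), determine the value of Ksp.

s = (0.66 g L⁻¹)/(461 g mol⁻¹) = 1.432×10⁻³ M
PbI₂(s) ⇌ Pb²⁺(aq) + 2 I⁻(aq)
If s mol/L of PbI₂ dissolves, [Pb²⁺] = s and [I⁻] = 2s.
Ksp = [Pb²⁺][I⁻]^2 = s · (2s)^2 = 4s^3
Ksp = 4 × (1.432×10⁻³)^3 = 1.2×10⁻⁸

Ksp = 1.2×10⁻⁸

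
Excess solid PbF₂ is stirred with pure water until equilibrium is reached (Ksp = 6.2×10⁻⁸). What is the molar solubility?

2.5×10⁻³ M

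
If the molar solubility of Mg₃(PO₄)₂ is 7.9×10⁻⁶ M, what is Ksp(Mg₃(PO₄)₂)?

Mg₃(PO₄)₂(s) ⇌ 3 Mg²⁺(aq) + 2 PO₄³⁻(aq)
If s mol/L of Mg₃(PO₄)₂ dissolves, [Mg²⁺] = 3s and [PO₄³⁻] = 2s.
Ksp = [Mg²⁺]^3[PO₄³⁻]^2 = (3s)^3 · (2s)^2 = 108s^5
Ksp = 108 × (7.9×10⁻⁶)^5 = 3.3×10⁻²⁴

Ksp = 3.3×10⁻²⁴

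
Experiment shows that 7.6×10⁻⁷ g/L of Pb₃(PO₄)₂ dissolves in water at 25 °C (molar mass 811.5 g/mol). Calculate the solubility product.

s = (7.6×10⁻⁷ g L⁻¹)/(811.5 g mol⁻¹) = 9.365×10⁻¹⁰ M
Pb₃(PO₄)₂(s) ⇌ 3 Pb²⁺(aq) + 2 PO₄³⁻(aq)
Call the molar solubility s, so that [Pb²⁺] = 3s and [PO₄³⁻] = 2s.
Ksp = [Pb²⁺]^3[PO₄³⁻]^2 = (3s)^3 · (2s)^2 = 108s^5
Ksp = 108 × (9.365×10⁻¹⁰)^5 = 7.8×10⁻⁴⁴

Ksp = 7.8×10⁻⁴⁴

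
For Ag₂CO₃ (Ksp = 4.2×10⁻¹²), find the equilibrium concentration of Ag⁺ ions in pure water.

Ag₂CO₃(s) ⇌ 2 Ag⁺(aq) + CO₃²⁻(aq)
If s mol/L of Ag₂CO₃ dissolves, [Ag⁺] = 2s and [CO₃²⁻] = s.
Ksp = [Ag⁺]^2[CO₃²⁻] = (2s)^2 · s = 4s^3 = 4.2×10⁻¹²
s = 1.0×10⁻⁴ mol L⁻¹
[Ag⁺] = 2s = 2.0×10⁻⁴ mol L⁻¹

2.0×10⁻⁴ M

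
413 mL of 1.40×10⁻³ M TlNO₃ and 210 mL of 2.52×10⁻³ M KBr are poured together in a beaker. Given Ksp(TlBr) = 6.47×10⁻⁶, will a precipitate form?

No

The combined volume is 623 mL.
[Tl⁺] = (1.40×10⁻³)(413)/623 = 9.28×10⁻⁴ M
[Br⁻] = (2.52×10⁻³)(210)/623 = 8.49×10⁻⁴ M
Q = [Tl⁺][Br⁻] = 7.88×10⁻⁷
Since Q (7.88×10⁻⁷) is less than Ksp (6.47×10⁻⁶), no TlBr precipitates.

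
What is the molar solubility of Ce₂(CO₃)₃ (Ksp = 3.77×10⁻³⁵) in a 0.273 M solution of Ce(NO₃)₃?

Ce₂(CO₃)₃(s) ⇌ 2 Ce³⁺(aq) + 3 CO₃²⁻(aq)
The solution already contains Ce³⁺ at 0.273 M. Let s be the molar solubility of Ce₂(CO₃)₃.
[Ce³⁺] ≈ 0.273 M (common ion dominates); [CO₃²⁻] = 3s.
Ksp = [Ce³⁺]^2[CO₃²⁻]^3 = (0.273)^2(3s)^3
(3s)^3 = 3.77×10⁻³⁵ / (0.273)^2 = 5.06×10⁻³⁴
s = 2.66×10⁻¹² M

2.66×10⁻¹² M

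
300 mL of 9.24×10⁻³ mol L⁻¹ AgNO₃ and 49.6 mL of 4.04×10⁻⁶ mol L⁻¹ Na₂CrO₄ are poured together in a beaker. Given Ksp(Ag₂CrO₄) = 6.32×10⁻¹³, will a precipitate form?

Yes

After mixing, V = 300 mL + 49.6 mL = 349.6 mL.
[Ag⁺] = (9.24×10⁻³)(300)/349.6 = 7.93×10⁻³ mol L⁻¹
[CrO₄²⁻] = (4.04×10⁻⁶)(49.6)/349.6 = 5.73×10⁻⁷ mol L⁻¹
Q = [Ag⁺]^2[CrO₄²⁻] = 3.60×10⁻¹¹
Because Q > Ksp (3.60×10⁻¹¹ vs 6.32×10⁻¹³), a precipitate of Ag₂CrO₄ forms.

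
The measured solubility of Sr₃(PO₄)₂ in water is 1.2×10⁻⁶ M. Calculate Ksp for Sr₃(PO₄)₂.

Sr₃(PO₄)₂(s) ⇌ 3 Sr²⁺(aq) + 2 PO₄³⁻(aq)
Let s be the molar solubility. Then [Sr²⁺] = 3s and [PO₄³⁻] = 2s.
Ksp = [Sr²⁺]^3[PO₄³⁻]^2 = (3s)^3 · (2s)^2 = 108s^5
Ksp = 108 × (1.2×10⁻⁶)^5 = 2.7×10⁻²⁸

Ksp = 2.7×10⁻²⁸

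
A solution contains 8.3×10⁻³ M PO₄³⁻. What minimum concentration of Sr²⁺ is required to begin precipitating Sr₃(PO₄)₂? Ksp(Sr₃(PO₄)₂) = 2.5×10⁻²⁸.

1.5×10⁻⁸ M

Precipitation of each salt begins when its ion product equals Ksp.
Sr₃(PO₄)₂(s) ⇌ 3 Sr²⁺(aq) + 2 PO₄³⁻(aq)
Ksp = [Sr²⁺]^3[PO₄³⁻]^2 = [Sr²⁺]^3(8.3×10⁻³)^2
[Sr²⁺]^3 = 2.5×10⁻²⁸ / (8.3×10⁻³)^2 = 3.6×10⁻²⁴
[Sr²⁺] = 1.5×10⁻⁸ M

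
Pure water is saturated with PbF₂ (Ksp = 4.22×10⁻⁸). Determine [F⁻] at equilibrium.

4.39×10⁻³ M

PbF₂(s) ⇌ Pb²⁺(aq) + 2 F⁻(aq)
For each mole of PbF₂ that dissolves per liter, [Pb²⁺] = s and [F⁻] = 2s; let s denote this solubility.
Ksp = [Pb²⁺][F⁻]^2 = s · (2s)^2 = 4s^3 = 4.22×10⁻⁸
s = 2.19×10⁻³ mol/L
[F⁻] = 2s = 4.39×10⁻³ mol/L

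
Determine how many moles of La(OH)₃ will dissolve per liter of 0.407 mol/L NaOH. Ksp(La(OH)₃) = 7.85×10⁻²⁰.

La(OH)₃(s) ⇌ La³⁺(aq) + 3 OH⁻(aq)
OH⁻ is already present at 0.407 mol/L. If s mol/L of La(OH)₃ dissolves, [La³⁺] = s while [OH⁻] ≈ 0.407 mol/L.
Ksp = [La³⁺][OH⁻]^3 = s(0.407)^3
s = 7.85×10⁻²⁰ / (0.407)^3 = 1.16×10⁻¹⁸
s = 1.16×10⁻¹⁸ mol/L

1.16×10⁻¹⁸ M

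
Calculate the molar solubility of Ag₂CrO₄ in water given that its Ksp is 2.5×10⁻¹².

8.5×10⁻⁵ M

Ag₂CrO₄(s) ⇌ 2 Ag⁺(aq) + CrO₄²⁻(aq)
If s mol/L of Ag₂CrO₄ dissolves, [Ag⁺] = 2s and [CrO₄²⁻] = s.
Ksp = [Ag⁺]^2[CrO₄²⁻] = (2s)^2 · s = 4s^3
4s^3 = 2.5×10⁻¹²  ⇒  s^3 = 6.3×10⁻¹³
s = (6.3×10⁻¹³)^(1/3) = 8.5×10⁻⁵ M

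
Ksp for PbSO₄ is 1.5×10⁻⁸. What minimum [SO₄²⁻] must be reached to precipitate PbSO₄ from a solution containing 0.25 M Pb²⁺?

6.0×10⁻⁸ M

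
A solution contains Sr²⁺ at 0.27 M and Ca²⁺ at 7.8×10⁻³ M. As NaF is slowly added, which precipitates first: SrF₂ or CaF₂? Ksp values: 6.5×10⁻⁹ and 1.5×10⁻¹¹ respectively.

Precipitation begins when Q = Ksp.
For SrF₂: [F⁻] = (Ksp/[Sr²⁺])^(1/2) = 1.6×10⁻⁴ M
For CaF₂: [F⁻] = (Ksp/[Ca²⁺])^(1/2) = 4.4×10⁻⁵ M
The smaller threshold [F⁻] is reached first, so CaF₂ precipitates first.

CaF₂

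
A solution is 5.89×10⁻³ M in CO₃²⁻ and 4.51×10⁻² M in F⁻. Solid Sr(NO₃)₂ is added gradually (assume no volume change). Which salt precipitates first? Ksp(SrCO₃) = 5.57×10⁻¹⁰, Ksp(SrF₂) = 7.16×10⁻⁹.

SrCO₃

Precipitation begins when Q = Ksp.
For SrCO₃: [Sr²⁺] = (Ksp/[CO₃²⁻]) = 9.46×10⁻⁸ M
For SrF₂: [Sr²⁺] = (Ksp/[F⁻]^2) = 3.52×10⁻⁶ M
SrCO₃ requires the lower [Sr²⁺], so it precipitates first.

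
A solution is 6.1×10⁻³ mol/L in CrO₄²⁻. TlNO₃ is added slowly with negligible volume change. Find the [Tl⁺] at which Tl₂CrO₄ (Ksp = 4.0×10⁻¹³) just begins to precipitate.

A salt starts to precipitate once the ion product Q reaches its Ksp.
Tl₂CrO₄(s) ⇌ 2 Tl⁺(aq) + CrO₄²⁻(aq)
Ksp = [Tl⁺]^2[CrO₄²⁻] = [Tl⁺]^2(6.1×10⁻³)
[Tl⁺]^2 = 4.0×10⁻¹³ / (6.1×10⁻³) = 6.6×10⁻¹¹
[Tl⁺] = 8.1×10⁻⁶ mol/L

8.1×10⁻⁶ M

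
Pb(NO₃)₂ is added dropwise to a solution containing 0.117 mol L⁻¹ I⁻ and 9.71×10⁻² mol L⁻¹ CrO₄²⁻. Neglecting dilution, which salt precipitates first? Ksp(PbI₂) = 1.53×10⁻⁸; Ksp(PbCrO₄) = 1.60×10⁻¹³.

PbCrO₄

Precipitation begins when Q = Ksp.
For PbI₂: [Pb²⁺] = (Ksp/[I⁻]^2) = 1.12×10⁻⁶ mol L⁻¹
For PbCrO₄: [Pb²⁺] = (Ksp/[CrO₄²⁻]) = 1.65×10⁻¹² mol L⁻¹
The smaller threshold [Pb²⁺] is reached first, so PbCrO₄ precipitates first.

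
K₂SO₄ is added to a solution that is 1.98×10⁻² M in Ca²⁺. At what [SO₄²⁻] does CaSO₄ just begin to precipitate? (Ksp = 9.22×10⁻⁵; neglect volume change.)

4.66×10⁻³ M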